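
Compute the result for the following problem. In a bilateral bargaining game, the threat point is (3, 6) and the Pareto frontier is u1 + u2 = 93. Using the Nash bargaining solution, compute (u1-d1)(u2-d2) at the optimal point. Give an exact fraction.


Step 1: The Nash solution splits surplus symmetrically above the disagreement point
Step 2: u1 = (total + d1 - d2)/2 = (93 + 3 - 6)/2 = 45
Step 3: u2 = (total - d1 + d2)/2 = (93 - 3 + 6)/2 = 48
Step 4: Nash product = (45 - 3) * (48 - 6)
Step 5: = 42 * 42 = 1764

1764


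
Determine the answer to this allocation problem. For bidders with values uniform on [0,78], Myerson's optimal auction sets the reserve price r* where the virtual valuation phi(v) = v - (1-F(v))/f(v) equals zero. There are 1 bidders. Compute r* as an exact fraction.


Step 1: For U[0,78], F(v) = v/78 and f(v) = 1/78
Step 2: phi(v) = v - (1 - v/78)/(1/78) = v - (78 - v) = 2v - 78
Step 3: Set phi(r*) = 0: 2r* - 78 = 0
Step 4: r* = 78/2 = 39 (the number of bidders n = 1 does not enter)

39


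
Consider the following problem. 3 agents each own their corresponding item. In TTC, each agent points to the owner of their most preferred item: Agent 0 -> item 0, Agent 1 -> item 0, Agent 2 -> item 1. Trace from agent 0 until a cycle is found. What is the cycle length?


Step 1: Trace the pointer graph from agent 0: 0 -> 0
Step 2: A cycle is detected when we revisit agent 0
Step 3: The cycle is: 0 -> 0
Step 4: Cycle length = 1

1


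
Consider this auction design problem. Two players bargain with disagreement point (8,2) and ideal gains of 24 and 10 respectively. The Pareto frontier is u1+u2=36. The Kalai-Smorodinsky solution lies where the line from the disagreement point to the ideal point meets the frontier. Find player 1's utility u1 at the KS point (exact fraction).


Step 1: At the KS point, (u1-d1)/r1 = (u2-d2)/r2 = t and u1+u2 = 36
Step 2: u1 = d1 + r1*t and u2 = d2 + r2*t, so (d1 + r1*t) + (d2 + r2*t) = 36
Step 3: t = (36 - 8 - 2)/(24 + 10) = 26/34 = 13/17
Step 4: u1 = d1 + r1*t = 8 + 24 * 13/17 = 448/17
Step 5: (Check: u2 = d2 + r2*t = 164/17; u1+u2 = 448/17 + 164/17 = 36, on the frontier.)

448/17


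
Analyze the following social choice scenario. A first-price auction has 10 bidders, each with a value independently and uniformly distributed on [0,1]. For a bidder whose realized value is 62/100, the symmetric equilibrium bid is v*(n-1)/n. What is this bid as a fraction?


Step 1: The symmetric BNE bidding function is b(v) = v * (n-1) / n
Step 2: Substitute v = 31/50 and n = 10
Step 3: b = 31/50 * 9/10
Step 4: b = 279/500

279/500


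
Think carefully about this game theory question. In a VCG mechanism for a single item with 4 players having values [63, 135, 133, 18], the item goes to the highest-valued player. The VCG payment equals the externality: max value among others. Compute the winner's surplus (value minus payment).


Step 1: The winner is the agent with the highest value: agent 1 with value 135
Step 2: Values of other agents: [63, 133, 18]
Step 3: VCG payment = max of others' values = 133
Step 4: Surplus = 135 - 133 = 2

2


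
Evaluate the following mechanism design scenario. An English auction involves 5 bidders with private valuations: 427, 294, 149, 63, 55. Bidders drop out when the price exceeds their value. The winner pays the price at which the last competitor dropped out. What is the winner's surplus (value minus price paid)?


Step 1: Identify the highest value: 427
Step 2: Identify the second-highest value: 294
Step 3: The final price = second-highest value = 294
Step 4: Surplus = 427 - 294 = 133

133


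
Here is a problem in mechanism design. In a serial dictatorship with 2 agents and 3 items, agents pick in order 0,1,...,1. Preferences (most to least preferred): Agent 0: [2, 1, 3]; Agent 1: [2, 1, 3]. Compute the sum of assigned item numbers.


Step 1: Agent 0 picks item 2
Step 2: Agent 1 picks item 1
Step 3: Sum = 2 + 1 = 3

3


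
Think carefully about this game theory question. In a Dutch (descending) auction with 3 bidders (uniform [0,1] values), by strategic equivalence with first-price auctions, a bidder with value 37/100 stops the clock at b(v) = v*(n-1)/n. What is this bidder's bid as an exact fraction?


Step 1: Dutch auctions are strategically equivalent to first-price auctions
Step 2: The equilibrium bid is b(v) = v*(n-1)/n
Step 3: b = 37/100 * 2/3
Step 4: b = 37/150

37/150


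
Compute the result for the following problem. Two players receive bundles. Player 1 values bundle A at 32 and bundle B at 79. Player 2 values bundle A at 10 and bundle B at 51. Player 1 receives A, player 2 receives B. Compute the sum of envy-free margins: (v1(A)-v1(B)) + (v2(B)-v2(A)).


Step 1: Player 1's margin = v1(A) - v1(B) = 32 - 79 = -47
Step 2: Player 2's margin = v2(B) - v2(A) = 51 - 10 = 41
Step 3: Total margin = -47 + 41 = -6

-6


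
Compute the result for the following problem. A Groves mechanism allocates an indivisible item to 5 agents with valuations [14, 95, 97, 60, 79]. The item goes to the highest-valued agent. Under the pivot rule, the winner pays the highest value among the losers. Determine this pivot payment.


Step 1: The efficient winner is agent 2 with value 97
Step 2: Other agents' values: [14, 95, 60, 79]
Step 3: Pivot payment = max(others) = 95
Step 4: The winner pays 95

95


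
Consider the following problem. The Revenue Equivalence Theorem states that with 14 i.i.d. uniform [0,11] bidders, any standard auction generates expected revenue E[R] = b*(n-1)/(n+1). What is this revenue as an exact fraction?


Step 1: By Revenue Equivalence, expected revenue = b*(n-1)/(n+1)
Step 2: Substituting n = 14, b = 11
Step 3: Revenue = 11*(14-1)/(14+1) = 11*13/15
Step 4: Revenue = 143/15

143/15


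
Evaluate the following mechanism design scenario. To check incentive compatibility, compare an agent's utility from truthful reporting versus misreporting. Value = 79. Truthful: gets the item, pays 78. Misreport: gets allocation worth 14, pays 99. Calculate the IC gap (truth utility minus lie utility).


Step 1: U(truth) = value - payment = 79 - 78 = 1
Step 2: U(lie) = allocation - payment = 14 - 99 = -85
Step 3: IC gap = 1 - (-85) = 86

86


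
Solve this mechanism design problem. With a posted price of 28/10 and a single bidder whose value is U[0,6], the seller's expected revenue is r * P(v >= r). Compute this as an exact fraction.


Step 1: Posted price r = 14/5, value support [0,6]
Step 2: P(v >= r) = (6 - 14/5)/6 = 8/15
Step 3: Expected revenue = r * P(v >= r) = 14/5 * 8/15
Step 4: Revenue = 112/75

112/75


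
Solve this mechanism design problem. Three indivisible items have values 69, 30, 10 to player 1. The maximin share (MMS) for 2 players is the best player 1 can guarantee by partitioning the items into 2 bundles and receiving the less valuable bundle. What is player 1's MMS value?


Step 1: Item values = 69, 30, 10
Step 2: Enumerate all 2-bundle partitions and take the smaller bundle:
  Partition 1: {69} vs {30,10} -> bundles 69, 40; min = 40
  Partition 2: {30} vs {69,10} -> bundles 30, 79; min = 30
  Partition 3: {10} vs {69,30} -> bundles 10, 99; min = 10
Step 3: MMS = max(40, 30, 10) = 40

40


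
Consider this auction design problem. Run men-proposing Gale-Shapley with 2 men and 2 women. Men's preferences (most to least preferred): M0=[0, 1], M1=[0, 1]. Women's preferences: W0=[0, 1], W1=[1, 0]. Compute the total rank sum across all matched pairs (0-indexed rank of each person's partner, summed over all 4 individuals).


Step 1: Run Gale-Shapley (men propose, women hold best offer):
  M0 proposes to W0; she accepts
  M1 proposes to W0; rejected
  M1 proposes to W1; she accepts
Step 2: Final matching: W0-M0, W1-M1
Step 3: 0-indexed ranks (man's rank of his match, then woman's): 0 + 0 + 1 + 0
Step 4: Total rank sum = 1

1


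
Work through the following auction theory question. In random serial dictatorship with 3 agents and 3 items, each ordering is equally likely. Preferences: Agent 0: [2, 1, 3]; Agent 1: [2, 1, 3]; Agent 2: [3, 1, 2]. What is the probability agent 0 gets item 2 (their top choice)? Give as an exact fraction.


Step 1: Agent 0 wants item 2
Step 2: There are 6 possible orderings of agents
Step 3: In 3 orderings, agent 0 gets item 2
Step 4: Probability = 3/6 = 1/2

1/2


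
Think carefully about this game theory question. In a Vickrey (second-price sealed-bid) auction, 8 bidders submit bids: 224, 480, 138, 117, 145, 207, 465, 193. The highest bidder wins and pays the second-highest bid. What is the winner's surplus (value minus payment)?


Step 1: Sort bids in descending order: 480, 465, 224, 207, 193, 145, 138, 117
Step 2: The winning bid is the highest: 480
Step 3: The payment equals the second-highest bid: 465
Step 4: Surplus = winner's bid - payment = 480 - 465 = 15

15


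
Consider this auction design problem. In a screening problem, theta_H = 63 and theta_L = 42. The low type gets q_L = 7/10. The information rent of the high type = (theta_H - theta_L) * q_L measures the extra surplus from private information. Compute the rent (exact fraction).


Step 1: theta_H - theta_L = 63 - 42 = 21
Step 2: Information rent = (theta_H - theta_L) * q_L
Step 3: = 21 * 7/10
Step 4: = 147/10

147/10


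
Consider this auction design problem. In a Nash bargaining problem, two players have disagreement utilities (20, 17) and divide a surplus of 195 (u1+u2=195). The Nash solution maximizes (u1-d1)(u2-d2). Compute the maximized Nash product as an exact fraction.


Step 1: The Nash solution splits surplus symmetrically above the disagreement point
Step 2: u1 = (total + d1 - d2)/2 = (195 + 20 - 17)/2 = 99
Step 3: u2 = (total - d1 + d2)/2 = (195 - 20 + 17)/2 = 96
Step 4: Nash product = (99 - 20) * (96 - 17)
Step 5: = 79 * 79 = 6241

6241


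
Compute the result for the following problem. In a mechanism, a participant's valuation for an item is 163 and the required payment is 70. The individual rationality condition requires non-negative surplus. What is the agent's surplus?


Step 1: Surplus = value - payment = 163 - 70 = 93
Step 2: IR is satisfied (surplus >= 0)

93


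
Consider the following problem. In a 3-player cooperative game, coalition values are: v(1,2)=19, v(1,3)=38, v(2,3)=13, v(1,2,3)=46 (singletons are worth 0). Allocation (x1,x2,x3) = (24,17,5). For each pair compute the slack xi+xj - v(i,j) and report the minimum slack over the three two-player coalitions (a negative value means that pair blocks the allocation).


Step 1: Slack for coalition (1,2): x1+x2 - v12 = 41 - 19 = 22
Step 2: Slack for coalition (1,3): x1+x3 - v13 = 29 - 38 = -9
Step 3: Slack for coalition (2,3): x2+x3 - v23 = 22 - 13 = 9
Step 4: Minimum slack = min(22, -9, 9) = -9, attained by (1,3); coalition (1,3) can block (slack < 0), so the allocation is not in the core

-9


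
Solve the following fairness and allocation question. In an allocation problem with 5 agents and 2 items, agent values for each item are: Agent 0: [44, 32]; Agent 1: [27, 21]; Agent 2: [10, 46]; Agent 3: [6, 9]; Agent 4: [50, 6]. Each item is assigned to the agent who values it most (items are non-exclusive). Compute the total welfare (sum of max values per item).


Step 1: For each item, find the maximum value among all agents.
Step 2: Item 0 -> Agent 4 (value 50)
Step 3: Item 1 -> Agent 2 (value 46)
Step 4: Total welfare = 50 + 46 = 96

96


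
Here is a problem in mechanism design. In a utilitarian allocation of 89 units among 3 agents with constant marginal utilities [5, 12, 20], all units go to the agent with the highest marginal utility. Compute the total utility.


Step 1: The marginal utilities are [5, 12, 20]
Step 2: The highest marginal utility is 20
Step 3: All 89 units go to that agent
Step 4: Total utility = 20 * 89 = 1780

1780


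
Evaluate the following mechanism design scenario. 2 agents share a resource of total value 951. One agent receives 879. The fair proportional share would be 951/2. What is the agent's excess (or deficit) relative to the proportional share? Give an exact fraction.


Step 1: Proportional share = 951/2
Step 2: Agent's actual allocation = 879
Step 3: Excess = 879 - 951/2 = 807/2

807/2


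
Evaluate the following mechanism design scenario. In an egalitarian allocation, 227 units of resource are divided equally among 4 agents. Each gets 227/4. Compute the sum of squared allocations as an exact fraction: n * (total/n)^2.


Step 1: Each agent's share = 227/4
Step 2: Square of each share = (227/4)^2 = 51529/16
Step 3: Sum of squares = 4 * 51529/16 = 51529/4

51529/4


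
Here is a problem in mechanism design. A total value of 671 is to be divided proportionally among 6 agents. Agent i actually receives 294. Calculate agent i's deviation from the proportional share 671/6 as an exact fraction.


Step 1: Proportional share = 671/6
Step 2: Agent's actual allocation = 294
Step 3: Excess = 294 - 671/6 = 1093/6

1093/6


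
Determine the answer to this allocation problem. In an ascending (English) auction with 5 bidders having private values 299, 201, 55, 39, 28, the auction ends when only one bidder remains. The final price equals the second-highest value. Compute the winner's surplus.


Step 1: Identify the highest value: 299
Step 2: Identify the second-highest value: 201
Step 3: The final price = second-highest value = 201
Step 4: Surplus = 299 - 201 = 98

98


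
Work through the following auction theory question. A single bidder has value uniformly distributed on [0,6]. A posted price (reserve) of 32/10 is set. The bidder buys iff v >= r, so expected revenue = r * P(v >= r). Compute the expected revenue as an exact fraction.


Step 1: Posted price r = 16/5, value support [0,6]
Step 2: P(v >= r) = (6 - 16/5)/6 = 7/15
Step 3: Expected revenue = r * P(v >= r) = 16/5 * 7/15
Step 4: Revenue = 112/75

112/75


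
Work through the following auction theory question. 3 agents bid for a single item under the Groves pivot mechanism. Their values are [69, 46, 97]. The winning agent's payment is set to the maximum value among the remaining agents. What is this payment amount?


Step 1: The efficient winner is agent 2 with value 97
Step 2: Other agents' values: [69, 46]
Step 3: Pivot payment = max(others) = 69
Step 4: The winner pays 69

69


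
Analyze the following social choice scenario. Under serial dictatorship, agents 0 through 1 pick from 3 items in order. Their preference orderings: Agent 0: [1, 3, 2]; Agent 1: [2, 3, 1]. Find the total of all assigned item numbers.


Step 1: Agent 0 picks item 1
Step 2: Agent 1 picks item 2
Step 3: Sum = 1 + 2 = 3

3


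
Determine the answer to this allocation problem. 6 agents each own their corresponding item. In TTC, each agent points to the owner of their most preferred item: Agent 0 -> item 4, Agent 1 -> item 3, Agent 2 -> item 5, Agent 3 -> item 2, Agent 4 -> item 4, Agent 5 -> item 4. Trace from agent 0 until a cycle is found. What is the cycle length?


Step 1: Trace the pointer graph from agent 0: 0 -> 4 -> 4
Step 2: A cycle is detected when we revisit agent 4
Step 3: The cycle is: 4 -> 4
Step 4: Cycle length = 1

1


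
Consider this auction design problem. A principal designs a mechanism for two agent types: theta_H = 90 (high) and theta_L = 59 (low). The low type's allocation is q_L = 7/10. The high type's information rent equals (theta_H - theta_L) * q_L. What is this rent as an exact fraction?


Step 1: theta_H - theta_L = 90 - 59 = 31
Step 2: Information rent = (theta_H - theta_L) * q_L
Step 3: = 31 * 7/10
Step 4: = 217/10

217/10


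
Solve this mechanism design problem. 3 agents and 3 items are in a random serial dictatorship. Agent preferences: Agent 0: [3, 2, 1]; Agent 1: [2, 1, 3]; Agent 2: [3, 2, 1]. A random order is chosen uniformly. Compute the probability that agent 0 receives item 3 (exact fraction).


Step 1: Agent 0 wants item 3
Step 2: There are 6 possible orderings of agents
Step 3: In 3 orderings, agent 0 gets item 3
Step 4: Probability = 3/6 = 1/2

1/2


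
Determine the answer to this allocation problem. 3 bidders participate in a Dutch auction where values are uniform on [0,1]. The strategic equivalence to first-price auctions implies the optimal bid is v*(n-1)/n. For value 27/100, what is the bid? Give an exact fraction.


Step 1: Dutch auctions are strategically equivalent to first-price auctions
Step 2: The equilibrium bid is b(v) = v*(n-1)/n
Step 3: b = 27/100 * 2/3
Step 4: b = 9/50

9/50


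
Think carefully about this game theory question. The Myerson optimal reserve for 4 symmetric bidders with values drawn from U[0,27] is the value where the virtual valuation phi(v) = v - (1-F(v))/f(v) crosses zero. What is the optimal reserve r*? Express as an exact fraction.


Step 1: For U[0,27], F(v) = v/27 and f(v) = 1/27
Step 2: phi(v) = v - (1 - v/27)/(1/27) = v - (27 - v) = 2v - 27
Step 3: Set phi(r*) = 0: 2r* - 27 = 0
Step 4: r* = 27/2 (the number of bidders n = 4 does not enter)

27/2


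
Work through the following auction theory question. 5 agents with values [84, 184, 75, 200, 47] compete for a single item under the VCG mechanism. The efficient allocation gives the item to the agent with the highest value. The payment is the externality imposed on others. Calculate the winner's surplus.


Step 1: The winner is the agent with the highest value: agent 3 with value 200
Step 2: Values of other agents: [84, 184, 75, 47]
Step 3: VCG payment = max of others' values = 184
Step 4: Surplus = 200 - 184 = 16

16


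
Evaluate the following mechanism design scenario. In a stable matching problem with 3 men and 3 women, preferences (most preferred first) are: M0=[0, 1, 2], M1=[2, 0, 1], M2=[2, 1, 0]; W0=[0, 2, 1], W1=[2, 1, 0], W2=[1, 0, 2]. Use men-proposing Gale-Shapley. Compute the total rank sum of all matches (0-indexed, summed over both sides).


Step 1: Run Gale-Shapley (men propose, women hold best offer):
  M0 proposes to W0; she accepts
  M1 proposes to W2; she accepts
  M2 proposes to W2; rejected
  M2 proposes to W1; she accepts
Step 2: Final matching: W0-M0, W1-M2, W2-M1
Step 3: 0-indexed ranks (man's rank of his match, then woman's): 0 + 0 + 1 + 0 + 0 + 0
Step 4: Total rank sum = 1

1


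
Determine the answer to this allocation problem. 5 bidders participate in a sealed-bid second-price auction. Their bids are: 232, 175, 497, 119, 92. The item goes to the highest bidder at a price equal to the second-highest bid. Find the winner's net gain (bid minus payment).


Step 1: Sort bids in descending order: 497, 232, 175, 119, 92
Step 2: The winning bid is the highest: 497
Step 3: The payment equals the second-highest bid: 232
Step 4: Surplus = winner's bid - payment = 497 - 232 = 265

265


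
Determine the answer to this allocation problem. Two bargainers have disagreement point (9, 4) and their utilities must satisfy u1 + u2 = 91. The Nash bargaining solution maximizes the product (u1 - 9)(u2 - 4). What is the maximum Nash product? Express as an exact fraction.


Step 1: The Nash solution splits surplus symmetrically above the disagreement point
Step 2: u1 = (total + d1 - d2)/2 = (91 + 9 - 4)/2 = 48
Step 3: u2 = (total - d1 + d2)/2 = (91 - 9 + 4)/2 = 43
Step 4: Nash product = (48 - 9) * (43 - 4)
Step 5: = 39 * 39 = 1521

1521


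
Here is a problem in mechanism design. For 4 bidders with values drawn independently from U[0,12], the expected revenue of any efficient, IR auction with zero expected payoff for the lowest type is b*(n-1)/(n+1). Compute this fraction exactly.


Step 1: By Revenue Equivalence, expected revenue = b*(n-1)/(n+1)
Step 2: Substituting n = 4, b = 12
Step 3: Revenue = 12*(4-1)/(4+1) = 12*3/5
Step 4: Revenue = 36/5

36/5


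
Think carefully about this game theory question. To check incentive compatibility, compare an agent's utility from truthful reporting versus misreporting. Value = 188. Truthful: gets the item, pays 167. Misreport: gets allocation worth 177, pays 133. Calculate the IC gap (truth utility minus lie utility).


Step 1: U(truth) = value - payment = 188 - 167 = 21
Step 2: U(lie) = allocation - payment = 177 - 133 = 44
Step 3: IC gap = 21 - 44 = -23

-23


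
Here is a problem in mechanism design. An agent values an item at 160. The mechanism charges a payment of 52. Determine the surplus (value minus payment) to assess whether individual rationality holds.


Step 1: Surplus = value - payment = 160 - 52 = 108
Step 2: IR is satisfied (surplus >= 0)

108


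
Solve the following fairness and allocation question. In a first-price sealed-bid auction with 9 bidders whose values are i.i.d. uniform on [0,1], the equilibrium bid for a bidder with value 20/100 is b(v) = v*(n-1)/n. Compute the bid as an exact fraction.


Step 1: The symmetric BNE bidding function is b(v) = v * (n-1) / n
Step 2: Substitute v = 1/5 and n = 9
Step 3: b = 1/5 * 8/9
Step 4: b = 8/45

8/45


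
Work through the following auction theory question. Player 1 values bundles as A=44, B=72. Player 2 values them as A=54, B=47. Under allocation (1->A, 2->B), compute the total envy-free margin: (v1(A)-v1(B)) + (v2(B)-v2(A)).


Step 1: Player 1's margin = v1(A) - v1(B) = 44 - 72 = -28
Step 2: Player 2's margin = v2(B) - v2(A) = 47 - 54 = -7
Step 3: Total margin = -28 + -7 = -35

-35


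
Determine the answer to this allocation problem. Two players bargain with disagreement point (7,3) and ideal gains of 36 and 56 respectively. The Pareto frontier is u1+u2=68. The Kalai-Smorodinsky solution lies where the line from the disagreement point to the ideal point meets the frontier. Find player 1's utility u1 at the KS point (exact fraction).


Step 1: At the KS point, (u1-d1)/r1 = (u2-d2)/r2 = t and u1+u2 = 68
Step 2: u1 = d1 + r1*t and u2 = d2 + r2*t, so (d1 + r1*t) + (d2 + r2*t) = 68
Step 3: t = (68 - 7 - 3)/(36 + 56) = 58/92 = 29/46
Step 4: u1 = d1 + r1*t = 7 + 36 * 29/46 = 683/23
Step 5: (Check: u2 = d2 + r2*t = 881/23; u1+u2 = 683/23 + 881/23 = 68, on the frontier.)

683/23


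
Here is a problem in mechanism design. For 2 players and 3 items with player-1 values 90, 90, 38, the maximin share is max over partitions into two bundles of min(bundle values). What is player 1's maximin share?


Step 1: Item values = 90, 90, 38
Step 2: Enumerate all 2-bundle partitions and take the smaller bundle:
  Partition 1: {90} vs {90,38} -> bundles 90, 128; min = 90
  Partition 2: {90} vs {90,38} -> bundles 90, 128; min = 90
  Partition 3: {38} vs {90,90} -> bundles 38, 180; min = 38
Step 3: MMS = max(90, 90, 38) = 90

90


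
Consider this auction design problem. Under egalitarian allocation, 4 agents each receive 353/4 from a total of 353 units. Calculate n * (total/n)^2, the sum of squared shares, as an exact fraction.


Step 1: Each agent's share = 353/4
Step 2: Square of each share = (353/4)^2 = 124609/16
Step 3: Sum of squares = 4 * 124609/16 = 124609/4

124609/4


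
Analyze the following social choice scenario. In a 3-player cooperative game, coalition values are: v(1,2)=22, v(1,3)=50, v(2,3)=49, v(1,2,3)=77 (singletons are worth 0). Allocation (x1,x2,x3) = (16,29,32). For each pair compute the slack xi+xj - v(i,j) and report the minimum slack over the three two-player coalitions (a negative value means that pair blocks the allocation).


Step 1: Slack for coalition (1,2): x1+x2 - v12 = 45 - 22 = 23
Step 2: Slack for coalition (1,3): x1+x3 - v13 = 48 - 50 = -2
Step 3: Slack for coalition (2,3): x2+x3 - v23 = 61 - 49 = 12
Step 4: Minimum slack = min(23, -2, 12) = -2, attained by (1,3); coalition (1,3) can block (slack < 0), so the allocation is not in the core

-2


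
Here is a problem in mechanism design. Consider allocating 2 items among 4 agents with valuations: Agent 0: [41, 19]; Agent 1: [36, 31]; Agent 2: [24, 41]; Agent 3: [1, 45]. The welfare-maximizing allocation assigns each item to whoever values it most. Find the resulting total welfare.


Step 1: For each item, find the maximum value among all agents.
Step 2: Item 0 -> Agent 0 (value 41)
Step 3: Item 1 -> Agent 3 (value 45)
Step 4: Total welfare = 41 + 45 = 86

86


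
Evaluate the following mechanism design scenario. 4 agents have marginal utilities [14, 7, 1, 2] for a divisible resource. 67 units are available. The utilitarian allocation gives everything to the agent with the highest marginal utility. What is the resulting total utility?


Step 1: The marginal utilities are [14, 7, 1, 2]
Step 2: The highest marginal utility is 14
Step 3: All 67 units go to that agent
Step 4: Total utility = 14 * 67 = 938

938


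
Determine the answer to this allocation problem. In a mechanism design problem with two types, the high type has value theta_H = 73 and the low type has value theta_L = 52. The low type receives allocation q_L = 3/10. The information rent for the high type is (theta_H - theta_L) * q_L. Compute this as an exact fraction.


Step 1: theta_H - theta_L = 73 - 52 = 21
Step 2: Information rent = (theta_H - theta_L) * q_L
Step 3: = 21 * 3/10
Step 4: = 63/10

63/10


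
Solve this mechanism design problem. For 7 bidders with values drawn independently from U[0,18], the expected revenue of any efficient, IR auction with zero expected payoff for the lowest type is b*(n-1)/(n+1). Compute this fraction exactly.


Step 1: By Revenue Equivalence, expected revenue = b*(n-1)/(n+1)
Step 2: Substituting n = 7, b = 18
Step 3: Revenue = 18*(7-1)/(7+1) = 18*6/8
Step 4: Revenue = 108/8 = 27/2

27/2


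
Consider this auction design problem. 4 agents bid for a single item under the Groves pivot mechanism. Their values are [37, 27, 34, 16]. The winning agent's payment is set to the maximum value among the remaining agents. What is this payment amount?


Step 1: The efficient winner is agent 0 with value 37
Step 2: Other agents' values: [27, 34, 16]
Step 3: Pivot payment = max(others) = 34
Step 4: The winner pays 34

34


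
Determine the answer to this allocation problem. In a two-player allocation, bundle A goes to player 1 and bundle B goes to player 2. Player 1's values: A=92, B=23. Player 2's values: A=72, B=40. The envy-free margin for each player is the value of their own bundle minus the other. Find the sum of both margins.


Step 1: Player 1's margin = v1(A) - v1(B) = 92 - 23 = 69
Step 2: Player 2's margin = v2(B) - v2(A) = 40 - 72 = -32
Step 3: Total margin = 69 + -32 = 37

37


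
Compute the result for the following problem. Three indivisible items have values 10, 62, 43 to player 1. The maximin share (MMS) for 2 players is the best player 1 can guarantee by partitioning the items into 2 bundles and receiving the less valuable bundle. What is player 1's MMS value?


Step 1: Item values = 10, 62, 43
Step 2: Enumerate all 2-bundle partitions and take the smaller bundle:
  Partition 1: {10} vs {62,43} -> bundles 10, 105; min = 10
  Partition 2: {62} vs {10,43} -> bundles 62, 53; min = 53
  Partition 3: {43} vs {10,62} -> bundles 43, 72; min = 43
Step 3: MMS = max(10, 53, 43) = 53

53


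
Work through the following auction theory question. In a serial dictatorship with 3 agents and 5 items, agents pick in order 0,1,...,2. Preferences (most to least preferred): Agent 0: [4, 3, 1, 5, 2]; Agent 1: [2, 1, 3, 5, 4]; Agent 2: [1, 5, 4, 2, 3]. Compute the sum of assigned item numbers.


Step 1: Agent 0 picks item 4
Step 2: Agent 1 picks item 2
Step 3: Agent 2 picks item 1
Step 4: Sum = 4 + 2 + 1 = 7

7


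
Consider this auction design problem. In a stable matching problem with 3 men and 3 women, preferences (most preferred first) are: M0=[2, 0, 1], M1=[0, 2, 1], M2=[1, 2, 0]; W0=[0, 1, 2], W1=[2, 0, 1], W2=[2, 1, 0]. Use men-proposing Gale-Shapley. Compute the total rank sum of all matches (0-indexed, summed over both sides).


Step 1: Run Gale-Shapley (men propose, women hold best offer):
  M0 proposes to W2; she accepts
  M1 proposes to W0; she accepts
  M2 proposes to W1; she accepts
Step 2: Final matching: W0-M1, W1-M2, W2-M0
Step 3: 0-indexed ranks (man's rank of his match, then woman's): 0 + 1 + 0 + 0 + 0 + 2
Step 4: Total rank sum = 3

3


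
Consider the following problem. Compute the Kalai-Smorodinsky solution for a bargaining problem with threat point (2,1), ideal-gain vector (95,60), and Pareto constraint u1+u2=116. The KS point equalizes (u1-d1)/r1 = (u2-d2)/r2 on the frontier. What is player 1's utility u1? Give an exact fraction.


Step 1: At the KS point, (u1-d1)/r1 = (u2-d2)/r2 = t and u1+u2 = 116
Step 2: u1 = d1 + r1*t and u2 = d2 + r2*t, so (d1 + r1*t) + (d2 + r2*t) = 116
Step 3: t = (116 - 2 - 1)/(95 + 60) = 113/155
Step 4: u1 = d1 + r1*t = 2 + 95 * 113/155 = 2209/31
Step 5: (Check: u2 = d2 + r2*t = 1387/31; u1+u2 = 2209/31 + 1387/31 = 116, on the frontier.)

2209/31


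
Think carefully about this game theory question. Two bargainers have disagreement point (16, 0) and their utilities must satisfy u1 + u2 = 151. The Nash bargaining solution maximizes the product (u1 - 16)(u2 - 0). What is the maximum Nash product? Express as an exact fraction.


Step 1: The Nash solution splits surplus symmetrically above the disagreement point
Step 2: u1 = (total + d1 - d2)/2 = (151 + 16 - 0)/2 = 167/2
Step 3: u2 = (total - d1 + d2)/2 = (151 - 16 + 0)/2 = 135/2
Step 4: Nash product = (167/2 - 16) * (135/2 - 0)
Step 5: = 135/2 * 135/2 = 18225/4

18225/4


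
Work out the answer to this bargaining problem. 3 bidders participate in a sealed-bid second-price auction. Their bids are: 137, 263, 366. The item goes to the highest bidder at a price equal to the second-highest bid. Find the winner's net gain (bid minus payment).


Step 1: Sort bids in descending order: 366, 263, 137
Step 2: The winning bid is the highest: 366
Step 3: The payment equals the second-highest bid: 263
Step 4: Surplus = winner's bid - payment = 366 - 263 = 103

103


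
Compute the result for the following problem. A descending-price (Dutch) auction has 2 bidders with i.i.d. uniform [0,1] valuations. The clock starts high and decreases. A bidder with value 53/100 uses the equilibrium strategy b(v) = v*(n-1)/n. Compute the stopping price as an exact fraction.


Step 1: Dutch auctions are strategically equivalent to first-price auctions
Step 2: The equilibrium bid is b(v) = v*(n-1)/n
Step 3: b = 53/100 * 1/2
Step 4: b = 53/200

53/200


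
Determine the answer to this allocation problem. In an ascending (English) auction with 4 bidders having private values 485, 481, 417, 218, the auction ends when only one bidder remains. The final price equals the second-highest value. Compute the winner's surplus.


Step 1: Identify the highest value: 485
Step 2: Identify the second-highest value: 481
Step 3: The final price = second-highest value = 481
Step 4: Surplus = 485 - 481 = 4

4


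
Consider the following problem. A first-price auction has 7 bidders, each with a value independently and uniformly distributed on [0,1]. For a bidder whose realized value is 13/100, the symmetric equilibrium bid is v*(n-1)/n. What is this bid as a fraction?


Step 1: The symmetric BNE bidding function is b(v) = v * (n-1) / n
Step 2: Substitute v = 13/100 and n = 7
Step 3: b = 13/100 * 6/7
Step 4: b = 39/350

39/350


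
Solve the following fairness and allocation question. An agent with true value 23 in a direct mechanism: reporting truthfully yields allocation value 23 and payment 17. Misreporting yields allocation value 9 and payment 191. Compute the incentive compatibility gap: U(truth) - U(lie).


Step 1: U(truth) = value - payment = 23 - 17 = 6
Step 2: U(lie) = allocation - payment = 9 - 191 = -182
Step 3: IC gap = 6 - (-182) = 188

188


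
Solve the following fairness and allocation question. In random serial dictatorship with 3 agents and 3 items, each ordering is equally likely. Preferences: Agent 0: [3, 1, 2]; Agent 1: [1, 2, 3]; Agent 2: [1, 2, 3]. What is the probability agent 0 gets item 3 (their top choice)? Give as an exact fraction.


Step 1: Agent 0 wants item 3
Step 2: There are 6 possible orderings of agents
Step 3: In 6 orderings, agent 0 gets item 3
Step 4: Probability = 6/6 = 1

1


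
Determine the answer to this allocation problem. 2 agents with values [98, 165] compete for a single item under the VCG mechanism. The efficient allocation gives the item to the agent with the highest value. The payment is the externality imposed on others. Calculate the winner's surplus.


Step 1: The winner is the agent with the highest value: agent 1 with value 165
Step 2: Values of other agents: [98]
Step 3: VCG payment = max of others' values = 98
Step 4: Surplus = 165 - 98 = 67

67


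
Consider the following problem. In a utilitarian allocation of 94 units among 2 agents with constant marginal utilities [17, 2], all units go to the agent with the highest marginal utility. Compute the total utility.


Step 1: The marginal utilities are [17, 2]
Step 2: The highest marginal utility is 17
Step 3: All 94 units go to that agent
Step 4: Total utility = 17 * 94 = 1598

1598


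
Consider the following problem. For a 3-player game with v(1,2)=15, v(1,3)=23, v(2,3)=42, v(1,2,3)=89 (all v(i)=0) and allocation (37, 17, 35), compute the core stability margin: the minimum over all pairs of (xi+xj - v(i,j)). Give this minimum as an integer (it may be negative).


Step 1: Slack for coalition (1,2): x1+x2 - v12 = 54 - 15 = 39
Step 2: Slack for coalition (1,3): x1+x3 - v13 = 72 - 23 = 49
Step 3: Slack for coalition (2,3): x2+x3 - v23 = 52 - 42 = 10
Step 4: Minimum slack = min(39, 49, 10) = 10, attained by (2,3); no pair can gain by deviating, so the allocation is in the core

10


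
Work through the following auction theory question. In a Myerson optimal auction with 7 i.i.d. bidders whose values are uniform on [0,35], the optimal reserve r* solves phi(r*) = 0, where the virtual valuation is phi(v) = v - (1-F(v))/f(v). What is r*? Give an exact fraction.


Step 1: For U[0,35], F(v) = v/35 and f(v) = 1/35
Step 2: phi(v) = v - (1 - v/35)/(1/35) = v - (35 - v) = 2v - 35
Step 3: Set phi(r*) = 0: 2r* - 35 = 0
Step 4: r* = 35/2 (the number of bidders n = 7 does not enter)

35/2


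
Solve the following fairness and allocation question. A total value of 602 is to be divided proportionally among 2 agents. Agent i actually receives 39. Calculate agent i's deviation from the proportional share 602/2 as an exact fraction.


Step 1: Proportional share = 602/2 = 301
Step 2: Agent's actual allocation = 39
Step 3: Excess = 39 - 301 = -262

-262


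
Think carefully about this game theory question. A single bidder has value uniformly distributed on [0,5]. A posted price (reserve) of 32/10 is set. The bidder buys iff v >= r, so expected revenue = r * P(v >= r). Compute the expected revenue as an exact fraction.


Step 1: Posted price r = 16/5, value support [0,5]
Step 2: P(v >= r) = (5 - 16/5)/5 = 9/25
Step 3: Expected revenue = r * P(v >= r) = 16/5 * 9/25
Step 4: Revenue = 144/125

144/125


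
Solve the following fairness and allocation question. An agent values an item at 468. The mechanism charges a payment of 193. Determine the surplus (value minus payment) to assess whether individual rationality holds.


Step 1: Surplus = value - payment = 468 - 193 = 275
Step 2: IR is satisfied (surplus >= 0)

275


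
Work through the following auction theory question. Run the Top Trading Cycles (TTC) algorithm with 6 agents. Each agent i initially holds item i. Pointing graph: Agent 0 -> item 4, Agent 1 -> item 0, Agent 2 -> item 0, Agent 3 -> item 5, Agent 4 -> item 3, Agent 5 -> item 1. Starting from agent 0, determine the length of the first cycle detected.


Step 1: Trace the pointer graph from agent 0: 0 -> 4 -> 3 -> 5 -> 1 -> 0
Step 2: A cycle is detected when we revisit agent 0
Step 3: The cycle is: 0 -> 4 -> 3 -> 5 -> 1 -> 0
Step 4: Cycle length = 5

5


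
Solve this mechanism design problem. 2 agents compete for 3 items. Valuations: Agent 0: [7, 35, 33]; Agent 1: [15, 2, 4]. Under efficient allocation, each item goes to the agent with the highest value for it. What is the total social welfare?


Step 1: For each item, find the maximum value among all agents.
Step 2: Item 0 -> Agent 1 (value 15)
Step 3: Item 1 -> Agent 0 (value 35)
Step 4: Item 2 -> Agent 0 (value 33)
Step 5: Total welfare = 15 + 35 + 33 = 83

83


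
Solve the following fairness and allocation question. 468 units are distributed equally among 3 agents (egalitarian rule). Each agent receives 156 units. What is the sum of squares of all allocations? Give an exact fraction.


Step 1: Each agent's share = 468/3 = 156
Step 2: Square of each share = (156)^2 = 24336
Step 3: Sum of squares = 3 * 24336 = 73008

73008


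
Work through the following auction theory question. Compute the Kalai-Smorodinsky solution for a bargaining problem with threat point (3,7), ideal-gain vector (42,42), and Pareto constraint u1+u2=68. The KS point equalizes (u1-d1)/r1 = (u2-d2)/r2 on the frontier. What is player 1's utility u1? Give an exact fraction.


Step 1: At the KS point, (u1-d1)/r1 = (u2-d2)/r2 = t and u1+u2 = 68
Step 2: u1 = d1 + r1*t and u2 = d2 + r2*t, so (d1 + r1*t) + (d2 + r2*t) = 68
Step 3: t = (68 - 3 - 7)/(42 + 42) = 58/84 = 29/42
Step 4: u1 = d1 + r1*t = 3 + 42 * 29/42 = 32
Step 5: (Check: u2 = d2 + r2*t = 36; u1+u2 = 32 + 36 = 68, on the frontier.)

32


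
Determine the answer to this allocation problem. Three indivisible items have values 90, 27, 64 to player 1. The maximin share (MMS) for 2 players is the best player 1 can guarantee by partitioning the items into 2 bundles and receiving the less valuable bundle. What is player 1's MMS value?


Step 1: Item values = 90, 27, 64
Step 2: Enumerate all 2-bundle partitions and take the smaller bundle:
  Partition 1: {90} vs {27,64} -> bundles 90, 91; min = 90
  Partition 2: {27} vs {90,64} -> bundles 27, 154; min = 27
  Partition 3: {64} vs {90,27} -> bundles 64, 117; min = 64
Step 3: MMS = max(90, 27, 64) = 90

90


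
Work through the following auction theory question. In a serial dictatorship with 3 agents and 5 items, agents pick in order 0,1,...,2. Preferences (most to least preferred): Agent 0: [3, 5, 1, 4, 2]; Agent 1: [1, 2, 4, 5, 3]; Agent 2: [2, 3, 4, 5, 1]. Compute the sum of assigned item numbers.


Step 1: Agent 0 picks item 3
Step 2: Agent 1 picks item 1
Step 3: Agent 2 picks item 2
Step 4: Sum = 3 + 1 + 2 = 6

6


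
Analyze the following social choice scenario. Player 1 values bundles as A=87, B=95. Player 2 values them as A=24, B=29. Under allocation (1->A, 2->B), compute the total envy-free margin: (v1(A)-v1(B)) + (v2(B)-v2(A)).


Step 1: Player 1's margin = v1(A) - v1(B) = 87 - 95 = -8
Step 2: Player 2's margin = v2(B) - v2(A) = 29 - 24 = 5
Step 3: Total margin = -8 + 5 = -3

-3


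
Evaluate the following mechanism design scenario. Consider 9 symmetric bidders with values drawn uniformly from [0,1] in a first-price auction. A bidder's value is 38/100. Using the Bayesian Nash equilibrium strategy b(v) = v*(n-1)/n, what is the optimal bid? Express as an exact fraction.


Step 1: The symmetric BNE bidding function is b(v) = v * (n-1) / n
Step 2: Substitute v = 19/50 and n = 9
Step 3: b = 19/50 * 8/9
Step 4: b = 76/225

76/225


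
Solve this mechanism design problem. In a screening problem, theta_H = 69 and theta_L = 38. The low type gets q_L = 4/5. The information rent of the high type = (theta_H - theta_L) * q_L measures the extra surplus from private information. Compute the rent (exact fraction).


Step 1: theta_H - theta_L = 69 - 38 = 31
Step 2: Information rent = (theta_H - theta_L) * q_L
Step 3: = 31 * 4/5
Step 4: = 124/5

124/5


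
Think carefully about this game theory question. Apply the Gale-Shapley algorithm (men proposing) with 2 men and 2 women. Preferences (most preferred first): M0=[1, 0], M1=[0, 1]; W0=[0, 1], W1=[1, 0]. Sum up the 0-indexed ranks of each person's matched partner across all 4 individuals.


Step 1: Run Gale-Shapley (men propose, women hold best offer):
  M0 proposes to W1; she accepts
  M1 proposes to W0; she accepts
Step 2: Final matching: W0-M1, W1-M0
Step 3: 0-indexed ranks (man's rank of his match, then woman's): 0 + 1 + 0 + 1
Step 4: Total rank sum = 2

2
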